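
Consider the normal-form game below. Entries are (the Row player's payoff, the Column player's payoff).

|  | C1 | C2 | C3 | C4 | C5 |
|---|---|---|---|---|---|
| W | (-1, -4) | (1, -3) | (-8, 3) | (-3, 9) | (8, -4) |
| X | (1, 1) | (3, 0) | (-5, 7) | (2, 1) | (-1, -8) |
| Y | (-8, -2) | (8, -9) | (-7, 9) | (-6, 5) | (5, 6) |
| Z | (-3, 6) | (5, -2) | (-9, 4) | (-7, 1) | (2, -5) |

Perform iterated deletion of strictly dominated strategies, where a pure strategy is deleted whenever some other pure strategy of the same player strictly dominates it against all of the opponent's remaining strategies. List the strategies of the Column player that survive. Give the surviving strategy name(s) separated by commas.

C3

The Column player's strategy C2 is strictly dominated by C3 (W: 3>-3, X: 7>0, Y: 9>-9, Z: 4>-2) and is removed.
The Row player's strategy Z is strictly dominated by W (C1: -1>-3, C3: -8>-9, C4: -3>-7, C5: 8>2) and is removed.
For the Column player, C3 strictly dominates C1 on the remaining rows (W: 3>-4, X: 7>1, Y: 9>-2); eliminate C1.
For the Column player, C3 strictly dominates C5 on the remaining rows (W: 3>-4, X: 7>-8, Y: 9>6); eliminate C5.
Row W is eliminated: X beats it against every remaining column (C3: -5>-8, C4: 2>-3).
For the Row player, X strictly dominates Y on the remaining columns (C3: -5>-7, C4: 2>-6); eliminate Y.
The Column player's strategy C4 is strictly dominated by C3 (X: 7>1) and is removed.
Among the remaining strategies, none is strictly dominated by another pure strategy of the same player, so the elimination stops.
Surviving strategies — the Row player: {X}; the Column player: {C3}.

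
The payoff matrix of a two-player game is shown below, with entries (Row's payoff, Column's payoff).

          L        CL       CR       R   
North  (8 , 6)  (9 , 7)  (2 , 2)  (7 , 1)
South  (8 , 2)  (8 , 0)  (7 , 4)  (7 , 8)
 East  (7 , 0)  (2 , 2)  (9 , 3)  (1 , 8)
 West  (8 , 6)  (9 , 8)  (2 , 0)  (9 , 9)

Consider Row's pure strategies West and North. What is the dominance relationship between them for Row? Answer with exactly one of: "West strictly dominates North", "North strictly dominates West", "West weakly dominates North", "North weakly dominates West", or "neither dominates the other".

West weakly dominates North

Compare West to North across each opponent action: L: 8=8, CL: 9=9, CR: 2=2, R: 9>7.
West is at least as good everywhere and strictly better somewhere (tied only at L, CL, CR), so West weakly but not strictly dominates North.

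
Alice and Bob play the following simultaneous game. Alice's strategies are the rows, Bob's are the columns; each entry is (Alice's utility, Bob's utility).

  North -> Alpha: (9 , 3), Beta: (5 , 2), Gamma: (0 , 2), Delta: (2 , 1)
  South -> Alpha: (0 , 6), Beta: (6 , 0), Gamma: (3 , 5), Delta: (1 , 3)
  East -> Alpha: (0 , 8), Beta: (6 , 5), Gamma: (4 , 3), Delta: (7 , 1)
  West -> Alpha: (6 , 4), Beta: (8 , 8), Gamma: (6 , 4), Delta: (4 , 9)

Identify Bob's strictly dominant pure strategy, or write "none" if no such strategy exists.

none

Alpha fails to dominate Beta at West (4<8).
Beta fails to dominate Alpha at North (2<3).
Gamma fails to dominate Alpha at North (2<3).
Delta fails to dominate Alpha at North (1<3).
No single strategy dominates all the others.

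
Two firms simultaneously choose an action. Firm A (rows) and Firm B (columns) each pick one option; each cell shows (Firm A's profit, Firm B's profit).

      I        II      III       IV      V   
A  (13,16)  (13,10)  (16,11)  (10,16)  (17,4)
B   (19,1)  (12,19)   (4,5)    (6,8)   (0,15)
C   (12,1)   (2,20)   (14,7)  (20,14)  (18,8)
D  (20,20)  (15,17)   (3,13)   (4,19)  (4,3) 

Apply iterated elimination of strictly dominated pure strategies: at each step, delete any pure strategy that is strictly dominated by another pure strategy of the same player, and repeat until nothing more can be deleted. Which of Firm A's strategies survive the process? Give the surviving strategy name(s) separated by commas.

For Firm B, IV strictly dominates III on the remaining rows (A: 16>11, B: 8>5, C: 14>7, D: 19>13); eliminate III.
For Firm B, II strictly dominates V on the remaining rows (A: 10>4, B: 19>15, C: 20>8, D: 17>3); eliminate V.
Among the remaining strategies, none is strictly dominated by another pure strategy of the same player, so the elimination stops.
Surviving strategies — Firm A: {A, B, C, D}; Firm B: {I, II, IV}.

A, B, C, D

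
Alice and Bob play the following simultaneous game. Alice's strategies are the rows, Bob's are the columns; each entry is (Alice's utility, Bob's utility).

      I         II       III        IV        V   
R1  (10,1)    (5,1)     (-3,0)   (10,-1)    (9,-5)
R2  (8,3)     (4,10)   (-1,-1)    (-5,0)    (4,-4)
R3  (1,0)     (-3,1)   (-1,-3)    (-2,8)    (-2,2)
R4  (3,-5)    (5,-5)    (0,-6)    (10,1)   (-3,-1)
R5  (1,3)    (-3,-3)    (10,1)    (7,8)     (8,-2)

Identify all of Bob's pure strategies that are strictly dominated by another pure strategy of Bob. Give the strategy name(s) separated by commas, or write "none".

Nothing dominates I: II at R1 (1=1); III at R1 (1>0); IV at R1 (1>-1); V at R1 (1>-5).
Nothing dominates II: I at R1 (1=1); III at R1 (1>0); IV at R1 (1>-1); V at R1 (1>-5).
III: dominated, since I does at least as well everywhere (R1: 1>0, R2: 3>-1, R3: 0>-3, R4: -5>-6, R5: 3>1).
Nothing dominates IV: I at R3 (8>0); II at R3 (8>1); III at R2 (0>-1); V at R1 (-1>-5).
V is strictly dominated by IV (R1: -1>-5, R2: 0>-4, R3: 8>2, R4: 1>-1, R5: 8>-2).

III, V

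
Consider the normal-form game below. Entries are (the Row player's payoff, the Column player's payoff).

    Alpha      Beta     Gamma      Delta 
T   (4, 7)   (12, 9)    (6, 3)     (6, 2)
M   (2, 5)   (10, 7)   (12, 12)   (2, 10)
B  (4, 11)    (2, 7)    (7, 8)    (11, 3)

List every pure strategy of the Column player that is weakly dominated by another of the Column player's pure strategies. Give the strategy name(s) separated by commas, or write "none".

Alpha: no other strategy beats it everywhere (Beta at B (11>7); Gamma at T (7>3); Delta at T (7>2)).
Beta: no other strategy beats it everywhere (Alpha at T (9>7); Gamma at T (9>3); Delta at T (9>2)).
Gamma: no other strategy beats it everywhere (Alpha at M (12>5); Beta at M (12>7); Delta at T (3>2)).
Delta is weakly dominated by Gamma (T: 3>2, M: 12>10, B: 8>3).

Delta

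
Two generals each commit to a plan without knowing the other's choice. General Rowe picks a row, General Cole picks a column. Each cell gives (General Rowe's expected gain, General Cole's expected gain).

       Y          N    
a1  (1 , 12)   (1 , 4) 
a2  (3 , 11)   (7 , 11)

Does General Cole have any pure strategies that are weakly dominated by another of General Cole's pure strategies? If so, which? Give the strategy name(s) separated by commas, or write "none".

Y is not dominated — it holds its own against N at a1 (12>4).
Y weakly dominates N — a1: 12>4, a2: 11=11.

N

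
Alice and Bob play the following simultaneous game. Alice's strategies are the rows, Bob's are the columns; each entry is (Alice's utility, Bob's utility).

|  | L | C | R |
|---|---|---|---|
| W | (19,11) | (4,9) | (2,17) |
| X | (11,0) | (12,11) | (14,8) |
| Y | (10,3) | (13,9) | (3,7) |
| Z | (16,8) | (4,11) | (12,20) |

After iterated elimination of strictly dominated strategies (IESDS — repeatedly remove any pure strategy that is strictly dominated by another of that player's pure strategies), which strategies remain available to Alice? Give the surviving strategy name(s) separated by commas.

Column L is eliminated: R beats it against every remaining row (W: 17>11, X: 8>0, Y: 7>3, Z: 20>8).
For Alice, X strictly dominates W on the remaining columns (C: 12>4, R: 14>2); eliminate W.
Row Z is eliminated: X beats it against every remaining column (C: 12>4, R: 14>12).
For Bob, C strictly dominates R on the remaining rows (X: 11>8, Y: 9>7); eliminate R.
For Alice, Y strictly dominates X on the remaining columns (C: 13>12); eliminate X.
Among the remaining strategies, none is strictly dominated by another pure strategy of the same player, so the elimination stops.
Surviving strategies — Alice: {Y}; Bob: {C}.

Y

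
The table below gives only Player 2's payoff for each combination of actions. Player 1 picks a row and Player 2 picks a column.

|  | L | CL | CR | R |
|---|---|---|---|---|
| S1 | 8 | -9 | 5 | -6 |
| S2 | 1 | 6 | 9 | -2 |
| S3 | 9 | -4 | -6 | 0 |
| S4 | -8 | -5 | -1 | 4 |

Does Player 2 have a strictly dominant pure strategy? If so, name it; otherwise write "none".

L fails to dominate CL at S2 (1<6).
CL fails to dominate L at S1 (-9<8).
CR fails to dominate L at S1 (5<8).
R fails to dominate L at S1 (-6<8).
No single strategy dominates all the others.

none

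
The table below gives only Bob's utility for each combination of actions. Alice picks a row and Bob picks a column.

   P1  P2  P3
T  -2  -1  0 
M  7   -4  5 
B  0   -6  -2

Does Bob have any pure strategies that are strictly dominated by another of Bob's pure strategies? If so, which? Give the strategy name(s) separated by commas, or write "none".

P1 is not dominated — it holds its own against P2 at M (7>-4); P3 at M (7>5).
P2: dominated, since P3 does at least as well everywhere (T: 0>-1, M: 5>-4, B: -2>-6).
Nothing dominates P3: P1 at T (0>-2); P2 at T (0>-1).

P2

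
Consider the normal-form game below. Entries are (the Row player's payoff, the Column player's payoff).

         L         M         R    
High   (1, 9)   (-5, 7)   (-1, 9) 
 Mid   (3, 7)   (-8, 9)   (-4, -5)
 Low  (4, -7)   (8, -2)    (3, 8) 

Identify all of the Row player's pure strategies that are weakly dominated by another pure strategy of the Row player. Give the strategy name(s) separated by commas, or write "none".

Low weakly dominates High — L: 4>1, M: 8>-5, R: 3>-1.
Mid: dominated, since Low does at least as well everywhere (L: 4>3, M: 8>-8, R: 3>-4).
Nothing dominates Low: High at L (4>1); Mid at L (4>3).

High, Mid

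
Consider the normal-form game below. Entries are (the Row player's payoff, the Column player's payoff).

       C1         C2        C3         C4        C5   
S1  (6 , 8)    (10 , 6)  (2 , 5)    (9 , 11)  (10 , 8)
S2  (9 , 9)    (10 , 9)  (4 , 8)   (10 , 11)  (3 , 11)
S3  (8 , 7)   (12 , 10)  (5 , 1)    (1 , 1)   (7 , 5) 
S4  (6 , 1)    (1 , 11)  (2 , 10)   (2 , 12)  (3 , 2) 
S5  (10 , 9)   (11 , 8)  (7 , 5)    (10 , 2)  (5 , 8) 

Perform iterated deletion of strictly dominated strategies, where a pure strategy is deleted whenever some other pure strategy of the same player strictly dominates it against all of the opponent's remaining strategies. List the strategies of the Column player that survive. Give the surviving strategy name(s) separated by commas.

For the Row player, S5 strictly dominates S4 on the remaining columns (C1: 10>6, C2: 11>1, C3: 7>2, C4: 10>2, C5: 5>3); eliminate S4.
The Column player's strategy C3 is strictly dominated by C1 (S1: 8>5, S2: 9>8, S3: 7>1, S5: 9>5) and is removed.
Among the remaining strategies, none is strictly dominated by another pure strategy of the same player, so the elimination stops.
Surviving strategies — the Row player: {S1, S2, S3, S5}; the Column player: {C1, C2, C4, C5}.

C1, C2, C4, C5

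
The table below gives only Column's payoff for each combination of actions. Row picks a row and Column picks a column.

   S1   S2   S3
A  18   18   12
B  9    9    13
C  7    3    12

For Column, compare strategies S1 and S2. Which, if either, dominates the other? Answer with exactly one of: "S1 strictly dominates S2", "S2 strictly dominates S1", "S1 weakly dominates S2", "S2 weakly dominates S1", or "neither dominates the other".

S1 weakly dominates S2

Compare S1 to S2 across each opponent action: A: 18=18, B: 9=9, C: 7>3.
S1 is at least as good everywhere and strictly better somewhere (tied only at A, B), so S1 weakly but not strictly dominates S2.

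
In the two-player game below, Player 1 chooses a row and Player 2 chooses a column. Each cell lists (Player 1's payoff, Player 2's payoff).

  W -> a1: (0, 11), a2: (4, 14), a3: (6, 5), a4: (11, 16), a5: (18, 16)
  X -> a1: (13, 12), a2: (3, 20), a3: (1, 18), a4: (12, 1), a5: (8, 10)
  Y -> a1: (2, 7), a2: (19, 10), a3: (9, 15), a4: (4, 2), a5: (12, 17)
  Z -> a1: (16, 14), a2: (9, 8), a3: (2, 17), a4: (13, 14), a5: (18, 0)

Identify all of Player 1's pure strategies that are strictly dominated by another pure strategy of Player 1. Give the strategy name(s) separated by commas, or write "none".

W is not dominated — it holds its own against X at a2 (4>3); Y at a4 (11>4); Z at a3 (6>2).
X is strictly dominated by Z (a1: 16>13, a2: 9>3, a3: 2>1, a4: 13>12, a5: 18>8).
Y: no other strategy beats it everywhere (W at a1 (2>0); X at a2 (19>3); Z at a2 (19>9)).
Z is not dominated — it holds its own against W at a1 (16>0); X at a1 (16>13); Y at a1 (16>2).

X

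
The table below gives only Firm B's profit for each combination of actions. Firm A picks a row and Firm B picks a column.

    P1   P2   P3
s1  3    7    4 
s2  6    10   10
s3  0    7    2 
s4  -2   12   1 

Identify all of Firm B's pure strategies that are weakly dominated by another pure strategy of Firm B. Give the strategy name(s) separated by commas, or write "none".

P2 weakly dominates P1 — s1: 7>3, s2: 10>6, s3: 7>0, s4: 12>-2.
Nothing dominates P2: P1 at s1 (7>3); P3 at s1 (7>4).
P2 weakly dominates P3 — s1: 7>4, s2: 10=10, s3: 7>2, s4: 12>1.

P1, P3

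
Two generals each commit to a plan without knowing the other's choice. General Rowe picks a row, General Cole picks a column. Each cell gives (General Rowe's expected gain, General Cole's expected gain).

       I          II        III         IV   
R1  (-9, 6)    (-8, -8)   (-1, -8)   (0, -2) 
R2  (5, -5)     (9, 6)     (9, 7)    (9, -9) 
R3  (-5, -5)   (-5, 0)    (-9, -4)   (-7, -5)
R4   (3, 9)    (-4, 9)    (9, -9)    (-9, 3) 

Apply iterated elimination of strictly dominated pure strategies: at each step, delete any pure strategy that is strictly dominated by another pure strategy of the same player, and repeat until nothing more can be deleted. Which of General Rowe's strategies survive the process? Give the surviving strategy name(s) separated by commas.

R2, R4

General Rowe's strategy R1 is strictly dominated by R2 (I: 5>-9, II: 9>-8, III: 9>-1, IV: 9>0) and is removed.
Row R3 is eliminated: R2 beats it against every remaining column (I: 5>-5, II: 9>-5, III: 9>-9, IV: 9>-7).
For General Cole, I strictly dominates IV on the remaining rows (R2: -5>-9, R4: 9>3); eliminate IV.
Among the remaining strategies, none is strictly dominated by another pure strategy of the same player, so the elimination stops.
Surviving strategies — General Rowe: {R2, R4}; General Cole: {I, II, III}.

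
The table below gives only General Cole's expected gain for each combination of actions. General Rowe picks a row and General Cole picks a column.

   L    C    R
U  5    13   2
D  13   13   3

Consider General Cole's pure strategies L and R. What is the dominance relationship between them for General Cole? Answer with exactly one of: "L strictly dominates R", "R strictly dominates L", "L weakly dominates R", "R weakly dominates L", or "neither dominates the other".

Compare L to R across each choice by General Rowe: U: 5>2, D: 13>3.
Every comparison favours L, so L strictly dominates R.

L strictly dominates R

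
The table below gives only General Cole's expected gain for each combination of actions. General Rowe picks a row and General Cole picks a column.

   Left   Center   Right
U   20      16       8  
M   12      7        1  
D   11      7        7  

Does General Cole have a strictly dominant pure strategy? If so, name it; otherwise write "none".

Left

Left vs Center: U: 20>16, M: 12>7, D: 11>7.
Left vs Right: U: 20>8, M: 12>1, D: 11>7.
Left strictly beats every other strategy against every opponent action, so it is strictly dominant.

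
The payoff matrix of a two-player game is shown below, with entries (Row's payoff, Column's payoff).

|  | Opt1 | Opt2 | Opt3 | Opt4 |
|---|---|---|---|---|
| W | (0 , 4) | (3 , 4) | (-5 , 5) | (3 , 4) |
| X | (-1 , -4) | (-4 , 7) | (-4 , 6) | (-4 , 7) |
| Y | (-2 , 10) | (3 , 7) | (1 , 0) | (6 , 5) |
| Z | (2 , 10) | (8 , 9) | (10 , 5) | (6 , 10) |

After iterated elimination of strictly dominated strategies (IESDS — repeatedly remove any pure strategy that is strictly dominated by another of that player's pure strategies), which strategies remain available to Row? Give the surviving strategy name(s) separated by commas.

Y, Z

For Row, Z strictly dominates W on the remaining columns (Opt1: 2>0, Opt2: 8>3, Opt3: 10>-5, Opt4: 6>3); eliminate W.
Row's strategy X is strictly dominated by Z (Opt1: 2>-1, Opt2: 8>-4, Opt3: 10>-4, Opt4: 6>-4) and is removed.
Column's strategy Opt2 is strictly dominated by Opt1 (Y: 10>7, Z: 10>9) and is removed.
Column Opt3 is eliminated: Opt1 beats it against every remaining row (Y: 10>0, Z: 10>5).
Among the remaining strategies, none is strictly dominated by another pure strategy of the same player, so the elimination stops.
Surviving strategies — Row: {Y, Z}; Column: {Opt1, Opt4}.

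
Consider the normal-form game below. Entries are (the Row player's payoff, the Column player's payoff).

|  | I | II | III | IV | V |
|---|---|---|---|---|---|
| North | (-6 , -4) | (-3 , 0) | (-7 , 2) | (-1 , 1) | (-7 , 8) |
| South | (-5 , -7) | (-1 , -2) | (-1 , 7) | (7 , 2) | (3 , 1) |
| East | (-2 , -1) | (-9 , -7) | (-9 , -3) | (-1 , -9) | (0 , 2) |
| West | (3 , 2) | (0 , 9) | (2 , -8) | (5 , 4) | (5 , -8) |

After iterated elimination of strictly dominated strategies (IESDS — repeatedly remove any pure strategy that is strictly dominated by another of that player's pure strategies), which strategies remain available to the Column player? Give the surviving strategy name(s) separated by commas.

II, III, IV

Row North is eliminated: South beats it against every remaining column (I: -5>-6, II: -1>-3, III: -1>-7, IV: 7>-1, V: 3>-7).
For the Row player, West strictly dominates East on the remaining columns (I: 3>-2, II: 0>-9, III: 2>-9, IV: 5>-1, V: 5>0); eliminate East.
Column I is eliminated: II beats it against every remaining row (South: -2>-7, West: 9>2).
For the Column player, IV strictly dominates V on the remaining rows (South: 2>1, West: 4>-8); eliminate V.
Among the remaining strategies, none is strictly dominated by another pure strategy of the same player, so the elimination stops.
Surviving strategies — the Row player: {South, West}; the Column player: {II, III, IV}.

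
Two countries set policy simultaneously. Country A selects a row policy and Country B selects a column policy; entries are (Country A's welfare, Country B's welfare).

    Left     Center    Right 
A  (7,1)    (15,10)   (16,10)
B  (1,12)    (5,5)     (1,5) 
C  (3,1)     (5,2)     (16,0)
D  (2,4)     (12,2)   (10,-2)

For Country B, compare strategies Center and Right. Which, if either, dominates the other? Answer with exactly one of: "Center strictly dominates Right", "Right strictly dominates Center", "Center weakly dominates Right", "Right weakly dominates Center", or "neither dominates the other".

Center weakly dominates Right

Center's payoffs vs Right's, by Country A's action — A: 10=10, B: 5=5, C: 2>0, D: 2>-2.
Center is at least as good everywhere and strictly better somewhere (tied only at A, B), so Center weakly but not strictly dominates Right.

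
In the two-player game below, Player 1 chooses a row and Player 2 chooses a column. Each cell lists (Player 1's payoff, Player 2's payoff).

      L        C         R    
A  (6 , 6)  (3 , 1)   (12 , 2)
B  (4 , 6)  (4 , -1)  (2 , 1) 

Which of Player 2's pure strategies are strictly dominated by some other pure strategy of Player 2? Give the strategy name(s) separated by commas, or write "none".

C, R

L: no other strategy beats it everywhere (C at A (6>1); R at A (6>2)).
L strictly dominates C — A: 6>1, B: 6>-1.
L strictly dominates R — A: 6>2, B: 6>1.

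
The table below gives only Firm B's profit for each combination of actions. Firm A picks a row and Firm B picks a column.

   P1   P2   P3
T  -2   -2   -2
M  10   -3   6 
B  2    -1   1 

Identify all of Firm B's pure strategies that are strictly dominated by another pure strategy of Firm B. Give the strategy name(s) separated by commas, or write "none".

none

P1: no other strategy beats it everywhere (P2 at T (-2=-2); P3 at T (-2=-2)).
Nothing dominates P2: P1 at T (-2=-2); P3 at T (-2=-2).
Nothing dominates P3: P1 at T (-2=-2); P2 at T (-2=-2).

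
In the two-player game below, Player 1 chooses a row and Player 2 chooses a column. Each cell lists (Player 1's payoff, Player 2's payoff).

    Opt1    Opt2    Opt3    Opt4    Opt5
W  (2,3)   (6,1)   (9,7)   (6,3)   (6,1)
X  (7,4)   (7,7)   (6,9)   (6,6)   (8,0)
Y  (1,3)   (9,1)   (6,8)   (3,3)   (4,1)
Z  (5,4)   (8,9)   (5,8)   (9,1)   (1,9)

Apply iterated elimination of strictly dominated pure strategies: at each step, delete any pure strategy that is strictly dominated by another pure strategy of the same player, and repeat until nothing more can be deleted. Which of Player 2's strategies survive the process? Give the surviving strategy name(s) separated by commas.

Opt3

For Player 2, Opt3 strictly dominates Opt1 on the remaining rows (W: 7>3, X: 9>4, Y: 8>3, Z: 8>4); eliminate Opt1.
For Player 2, Opt3 strictly dominates Opt4 on the remaining rows (W: 7>3, X: 9>6, Y: 8>3, Z: 8>1); eliminate Opt4.
Row Z is eliminated: Y beats it against every remaining column (Opt2: 9>8, Opt3: 6>5, Opt5: 4>1).
For Player 2, Opt3 strictly dominates Opt2 on the remaining rows (W: 7>1, X: 9>7, Y: 8>1); eliminate Opt2.
Row Y is eliminated: W beats it against every remaining column (Opt3: 9>6, Opt5: 6>4).
Player 2's strategy Opt5 is strictly dominated by Opt3 (W: 7>1, X: 9>0) and is removed.
For Player 1, W strictly dominates X on the remaining columns (Opt3: 9>6); eliminate X.
Among the remaining strategies, none is strictly dominated by another pure strategy of the same player, so the elimination stops.
Surviving strategies — Player 1: {W}; Player 2: {Opt3}.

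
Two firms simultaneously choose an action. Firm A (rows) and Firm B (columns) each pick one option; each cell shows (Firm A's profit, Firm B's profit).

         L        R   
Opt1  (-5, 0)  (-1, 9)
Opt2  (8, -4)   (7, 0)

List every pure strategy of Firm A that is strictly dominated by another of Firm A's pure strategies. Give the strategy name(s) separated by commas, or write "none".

Opt1: dominated, since Opt2 does at least as well everywhere (L: 8>-5, R: 7>-1).
Opt2 is not dominated — it holds its own against Opt1 at L (8>-5).

Opt1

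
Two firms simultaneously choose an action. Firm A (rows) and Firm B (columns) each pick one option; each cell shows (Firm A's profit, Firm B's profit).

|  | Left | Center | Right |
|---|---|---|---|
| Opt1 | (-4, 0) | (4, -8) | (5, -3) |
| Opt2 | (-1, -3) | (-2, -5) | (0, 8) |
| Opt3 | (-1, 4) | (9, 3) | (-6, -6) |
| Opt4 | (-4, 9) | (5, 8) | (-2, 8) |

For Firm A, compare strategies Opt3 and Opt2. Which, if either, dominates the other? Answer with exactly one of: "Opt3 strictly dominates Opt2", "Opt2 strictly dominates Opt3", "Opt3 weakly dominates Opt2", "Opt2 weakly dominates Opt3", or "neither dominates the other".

Opt3's payoffs vs Opt2's, by Firm B's action — Left: -1=-1, Center: 9>-2, Right: -6<0.
Opt3 does better at Center but worse at Right; neither strategy dominates the other.

neither dominates the other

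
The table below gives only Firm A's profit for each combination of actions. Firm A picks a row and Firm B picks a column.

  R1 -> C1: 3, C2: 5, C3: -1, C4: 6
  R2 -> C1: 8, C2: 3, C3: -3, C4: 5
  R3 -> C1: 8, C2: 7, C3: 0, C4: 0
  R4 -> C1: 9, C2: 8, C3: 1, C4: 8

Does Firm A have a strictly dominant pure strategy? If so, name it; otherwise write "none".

R4

R4 vs R1: C1: 9>3, C2: 8>5, C3: 1>-1, C4: 8>6.
R4 vs R2: C1: 9>8, C2: 8>3, C3: 1>-3, C4: 8>5.
R4 vs R3: C1: 9>8, C2: 8>7, C3: 1>0, C4: 8>0.
R4 strictly beats every other strategy against every opponent action, so it is strictly dominant.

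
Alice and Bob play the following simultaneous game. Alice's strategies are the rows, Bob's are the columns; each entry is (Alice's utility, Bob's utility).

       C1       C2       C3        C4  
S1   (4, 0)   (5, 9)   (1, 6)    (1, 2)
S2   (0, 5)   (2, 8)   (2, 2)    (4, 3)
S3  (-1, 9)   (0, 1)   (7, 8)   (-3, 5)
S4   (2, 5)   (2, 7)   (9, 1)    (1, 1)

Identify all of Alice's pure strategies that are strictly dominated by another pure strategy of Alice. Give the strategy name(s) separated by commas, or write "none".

S3

S1: no other strategy beats it everywhere (S2 at C1 (4>0); S3 at C1 (4>-1); S4 at C1 (4>2)).
Nothing dominates S2: S1 at C3 (2>1); S3 at C1 (0>-1); S4 at C2 (2=2).
S4 strictly dominates S3 — C1: 2>-1, C2: 2>0, C3: 9>7, C4: 1>-3.
Nothing dominates S4: S1 at C3 (9>1); S2 at C1 (2>0); S3 at C1 (2>-1).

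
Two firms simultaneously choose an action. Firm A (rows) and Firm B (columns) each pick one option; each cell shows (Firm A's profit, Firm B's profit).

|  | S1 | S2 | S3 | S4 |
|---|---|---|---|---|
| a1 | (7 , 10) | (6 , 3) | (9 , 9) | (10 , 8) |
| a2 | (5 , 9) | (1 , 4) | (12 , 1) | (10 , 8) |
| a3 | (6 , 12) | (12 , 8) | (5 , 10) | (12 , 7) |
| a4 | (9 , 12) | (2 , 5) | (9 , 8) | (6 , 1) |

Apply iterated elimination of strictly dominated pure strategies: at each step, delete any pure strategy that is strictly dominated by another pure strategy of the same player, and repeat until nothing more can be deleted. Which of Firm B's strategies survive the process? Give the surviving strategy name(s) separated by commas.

Column S2 is eliminated: S1 beats it against every remaining row (a1: 10>3, a2: 9>4, a3: 12>8, a4: 12>5).
Column S3 is eliminated: S1 beats it against every remaining row (a1: 10>9, a2: 9>1, a3: 12>10, a4: 12>8).
Row a2 is eliminated: a3 beats it against every remaining column (S1: 6>5, S4: 12>10).
For Firm B, S1 strictly dominates S4 on the remaining rows (a1: 10>8, a3: 12>7, a4: 12>1); eliminate S4.
For Firm A, a4 strictly dominates a1 on the remaining columns (S1: 9>7); eliminate a1.
Row a3 is eliminated: a4 beats it against every remaining column (S1: 9>6).
Among the remaining strategies, none is strictly dominated by another pure strategy of the same player, so the elimination stops.
Surviving strategies — Firm A: {a4}; Firm B: {S1}.

S1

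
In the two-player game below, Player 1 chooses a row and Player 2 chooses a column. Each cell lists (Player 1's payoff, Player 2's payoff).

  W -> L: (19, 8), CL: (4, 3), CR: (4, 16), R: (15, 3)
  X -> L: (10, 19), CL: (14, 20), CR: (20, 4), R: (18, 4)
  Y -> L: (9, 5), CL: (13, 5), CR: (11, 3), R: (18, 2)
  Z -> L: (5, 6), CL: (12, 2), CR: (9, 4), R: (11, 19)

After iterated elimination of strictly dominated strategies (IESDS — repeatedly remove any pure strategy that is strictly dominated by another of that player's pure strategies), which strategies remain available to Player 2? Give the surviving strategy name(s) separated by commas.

Player 1's strategy Z is strictly dominated by X (L: 10>5, CL: 14>12, CR: 20>9, R: 18>11) and is removed.
Column R is eliminated: L beats it against every remaining row (W: 8>3, X: 19>4, Y: 5>2).
For Player 1, X strictly dominates Y on the remaining columns (L: 10>9, CL: 14>13, CR: 20>11); eliminate Y.
Among the remaining strategies, none is strictly dominated by another pure strategy of the same player, so the elimination stops.
Surviving strategies — Player 1: {W, X}; Player 2: {L, CL, CR}.

L, CL, CR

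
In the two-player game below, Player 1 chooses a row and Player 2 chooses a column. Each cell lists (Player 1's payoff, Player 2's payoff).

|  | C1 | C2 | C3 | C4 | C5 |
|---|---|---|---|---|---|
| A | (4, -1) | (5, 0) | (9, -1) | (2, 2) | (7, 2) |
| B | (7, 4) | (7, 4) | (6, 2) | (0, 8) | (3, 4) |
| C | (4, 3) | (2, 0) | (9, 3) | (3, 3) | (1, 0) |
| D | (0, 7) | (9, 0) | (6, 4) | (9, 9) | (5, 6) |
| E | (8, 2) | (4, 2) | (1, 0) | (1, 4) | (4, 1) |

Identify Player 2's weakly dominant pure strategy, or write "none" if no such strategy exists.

C4 vs C1: A: 2>-1, B: 8>4, C: 3=3, D: 9>7, E: 4>2.
C4 vs C2: A: 2>0, B: 8>4, C: 3>0, D: 9>0, E: 4>2.
C4 vs C3: A: 2>-1, B: 8>2, C: 3=3, D: 9>4, E: 4>0.
C4 vs C5: A: 2=2, B: 8>4, C: 3>0, D: 9>6, E: 4>1.
C4 is at least as good as every other strategy against every opponent action, so it is weakly dominant.

C4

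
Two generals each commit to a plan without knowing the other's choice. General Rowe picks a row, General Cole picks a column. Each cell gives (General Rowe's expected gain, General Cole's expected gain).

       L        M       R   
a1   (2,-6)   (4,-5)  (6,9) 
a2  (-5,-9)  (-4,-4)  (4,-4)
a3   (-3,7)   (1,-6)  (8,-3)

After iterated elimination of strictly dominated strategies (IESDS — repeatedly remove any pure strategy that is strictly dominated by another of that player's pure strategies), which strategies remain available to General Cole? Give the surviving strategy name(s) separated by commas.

L, R

Row a2 is eliminated: a1 beats it against every remaining column (L: 2>-5, M: 4>-4, R: 6>4).
General Cole's strategy M is strictly dominated by R (a1: 9>-5, a3: -3>-6) and is removed.
Among the remaining strategies, none is strictly dominated by another pure strategy of the same player, so the elimination stops.
Surviving strategies — General Rowe: {a1, a3}; General Cole: {L, R}.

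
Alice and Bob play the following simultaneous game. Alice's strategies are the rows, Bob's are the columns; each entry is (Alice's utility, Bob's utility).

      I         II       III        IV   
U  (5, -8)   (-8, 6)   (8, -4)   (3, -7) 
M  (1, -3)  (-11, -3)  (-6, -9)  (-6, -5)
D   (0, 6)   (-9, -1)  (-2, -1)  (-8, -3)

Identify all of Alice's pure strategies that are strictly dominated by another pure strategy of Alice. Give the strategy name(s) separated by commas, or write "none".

Nothing dominates U: M at I (5>1); D at I (5>0).
U strictly dominates M — I: 5>1, II: -8>-11, III: 8>-6, IV: 3>-6.
D is strictly dominated by U (I: 5>0, II: -8>-9, III: 8>-2, IV: 3>-8).

M, D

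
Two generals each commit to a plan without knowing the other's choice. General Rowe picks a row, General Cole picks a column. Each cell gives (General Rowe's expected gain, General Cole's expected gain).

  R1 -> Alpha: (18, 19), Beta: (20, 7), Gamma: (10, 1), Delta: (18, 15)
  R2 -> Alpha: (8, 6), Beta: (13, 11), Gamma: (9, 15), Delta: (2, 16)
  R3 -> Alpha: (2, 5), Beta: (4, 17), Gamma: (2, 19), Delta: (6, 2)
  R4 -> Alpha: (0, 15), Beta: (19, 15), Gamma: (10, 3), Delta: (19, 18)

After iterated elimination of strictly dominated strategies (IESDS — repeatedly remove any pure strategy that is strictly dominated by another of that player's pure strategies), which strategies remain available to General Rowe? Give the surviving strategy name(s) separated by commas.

Row R2 is eliminated: R1 beats it against every remaining column (Alpha: 18>8, Beta: 20>13, Gamma: 10>9, Delta: 18>2).
For General Rowe, R1 strictly dominates R3 on the remaining columns (Alpha: 18>2, Beta: 20>4, Gamma: 10>2, Delta: 18>6); eliminate R3.
General Cole's strategy Beta is strictly dominated by Delta (R1: 15>7, R4: 18>15) and is removed.
Column Gamma is eliminated: Alpha beats it against every remaining row (R1: 19>1, R4: 15>3).
Among the remaining strategies, none is strictly dominated by another pure strategy of the same player, so the elimination stops.
Surviving strategies — General Rowe: {R1, R4}; General Cole: {Alpha, Delta}.

R1, R4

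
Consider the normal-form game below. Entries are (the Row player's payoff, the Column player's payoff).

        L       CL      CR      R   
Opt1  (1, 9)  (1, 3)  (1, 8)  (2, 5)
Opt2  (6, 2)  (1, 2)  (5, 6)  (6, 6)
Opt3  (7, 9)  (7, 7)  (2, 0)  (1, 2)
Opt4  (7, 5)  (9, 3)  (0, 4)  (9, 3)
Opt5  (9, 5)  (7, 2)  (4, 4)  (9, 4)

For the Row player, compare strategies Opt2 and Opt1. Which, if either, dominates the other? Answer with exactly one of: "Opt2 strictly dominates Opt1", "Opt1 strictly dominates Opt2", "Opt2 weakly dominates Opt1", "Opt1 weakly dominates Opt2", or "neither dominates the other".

Opt2 weakly dominates Opt1

Compare Opt2 to Opt1 across each opponent action: L: 6>1, CL: 1=1, CR: 5>1, R: 6>2.
Opt2 is at least as good everywhere and strictly better somewhere (tied only at CL), so Opt2 weakly but not strictly dominates Opt1.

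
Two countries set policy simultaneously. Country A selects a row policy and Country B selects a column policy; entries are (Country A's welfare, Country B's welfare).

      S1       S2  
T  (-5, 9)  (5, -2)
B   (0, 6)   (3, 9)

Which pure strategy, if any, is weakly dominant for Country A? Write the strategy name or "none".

T fails to dominate B at S1 (-5<0).
B fails to dominate T at S2 (3<5).
No single strategy dominates all the others.

none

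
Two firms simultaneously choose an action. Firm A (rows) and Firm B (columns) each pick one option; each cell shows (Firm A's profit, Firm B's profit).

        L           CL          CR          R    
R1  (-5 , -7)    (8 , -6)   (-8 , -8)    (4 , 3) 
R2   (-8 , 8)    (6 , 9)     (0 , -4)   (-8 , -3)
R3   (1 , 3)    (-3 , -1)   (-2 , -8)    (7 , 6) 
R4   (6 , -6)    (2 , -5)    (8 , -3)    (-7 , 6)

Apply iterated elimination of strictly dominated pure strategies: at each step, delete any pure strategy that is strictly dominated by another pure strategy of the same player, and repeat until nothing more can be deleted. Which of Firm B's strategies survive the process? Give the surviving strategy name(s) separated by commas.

R

Firm B's strategy CR is strictly dominated by R (R1: 3>-8, R2: -3>-4, R3: 6>-8, R4: 6>-3) and is removed.
Firm A's strategy R2 is strictly dominated by R1 (L: -5>-8, CL: 8>6, R: 4>-8) and is removed.
For Firm B, R strictly dominates L on the remaining rows (R1: 3>-7, R3: 6>3, R4: 6>-6); eliminate L.
Row R4 is eliminated: R1 beats it against every remaining column (CL: 8>2, R: 4>-7).
For Firm B, R strictly dominates CL on the remaining rows (R1: 3>-6, R3: 6>-1); eliminate CL.
Row R1 is eliminated: R3 beats it against every remaining column (R: 7>4).
Among the remaining strategies, none is strictly dominated by another pure strategy of the same player, so the elimination stops.
Surviving strategies — Firm A: {R3}; Firm B: {R}.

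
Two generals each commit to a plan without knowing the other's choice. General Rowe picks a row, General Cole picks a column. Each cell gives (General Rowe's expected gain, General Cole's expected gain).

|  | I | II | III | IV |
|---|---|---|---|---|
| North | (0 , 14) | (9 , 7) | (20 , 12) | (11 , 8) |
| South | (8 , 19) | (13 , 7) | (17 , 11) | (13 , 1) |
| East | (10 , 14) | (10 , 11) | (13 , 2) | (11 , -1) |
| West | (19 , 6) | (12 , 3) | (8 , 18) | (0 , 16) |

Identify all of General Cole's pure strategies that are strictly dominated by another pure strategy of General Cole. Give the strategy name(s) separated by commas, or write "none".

Nothing dominates I: II at North (14>7); III at North (14>12); IV at North (14>8).
II: dominated, since I does at least as well everywhere (North: 14>7, South: 19>7, East: 14>11, West: 6>3).
III is not dominated — it holds its own against I at West (18>6); II at North (12>7); IV at North (12>8).
III strictly dominates IV — North: 12>8, South: 11>1, East: 2>-1, West: 18>16.

II, IV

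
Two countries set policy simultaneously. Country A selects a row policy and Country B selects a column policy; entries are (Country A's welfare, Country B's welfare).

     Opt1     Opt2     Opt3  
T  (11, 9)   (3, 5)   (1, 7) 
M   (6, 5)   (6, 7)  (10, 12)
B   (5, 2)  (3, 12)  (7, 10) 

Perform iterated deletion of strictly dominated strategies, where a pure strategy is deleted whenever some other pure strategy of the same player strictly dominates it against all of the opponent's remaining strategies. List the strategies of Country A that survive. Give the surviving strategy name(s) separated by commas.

T, M

Country A's strategy B is strictly dominated by M (Opt1: 6>5, Opt2: 6>3, Opt3: 10>7) and is removed.
For Country B, Opt3 strictly dominates Opt2 on the remaining rows (T: 7>5, M: 12>7); eliminate Opt2.
Among the remaining strategies, none is strictly dominated by another pure strategy of the same player, so the elimination stops.
Surviving strategies — Country A: {T, M}; Country B: {Opt1, Opt3}.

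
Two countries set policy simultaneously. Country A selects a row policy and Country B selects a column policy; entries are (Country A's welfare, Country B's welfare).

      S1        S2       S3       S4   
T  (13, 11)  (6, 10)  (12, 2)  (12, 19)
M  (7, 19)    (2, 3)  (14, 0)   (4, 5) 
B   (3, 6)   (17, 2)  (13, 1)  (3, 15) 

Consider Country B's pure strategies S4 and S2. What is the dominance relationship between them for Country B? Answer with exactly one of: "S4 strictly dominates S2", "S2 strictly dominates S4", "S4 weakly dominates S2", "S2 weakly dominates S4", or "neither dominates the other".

S4 strictly dominates S2

S4's payoffs vs S2's, by Country A's action — T: 19>10, M: 5>3, B: 15>2.
Every comparison favours S4, so S4 strictly dominates S2.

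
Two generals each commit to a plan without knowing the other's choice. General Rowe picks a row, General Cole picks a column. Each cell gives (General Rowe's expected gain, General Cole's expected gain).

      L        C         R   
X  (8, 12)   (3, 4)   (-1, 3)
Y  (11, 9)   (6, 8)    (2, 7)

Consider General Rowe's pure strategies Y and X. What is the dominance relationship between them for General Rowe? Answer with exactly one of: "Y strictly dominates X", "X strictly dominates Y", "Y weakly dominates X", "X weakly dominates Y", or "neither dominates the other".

Y's payoffs vs X's, by General Cole's action — L: 11>8, C: 6>3, R: 2>-1.
Y gives a strictly higher payoff against each opponent action, so Y strictly dominates X.

Y strictly dominates X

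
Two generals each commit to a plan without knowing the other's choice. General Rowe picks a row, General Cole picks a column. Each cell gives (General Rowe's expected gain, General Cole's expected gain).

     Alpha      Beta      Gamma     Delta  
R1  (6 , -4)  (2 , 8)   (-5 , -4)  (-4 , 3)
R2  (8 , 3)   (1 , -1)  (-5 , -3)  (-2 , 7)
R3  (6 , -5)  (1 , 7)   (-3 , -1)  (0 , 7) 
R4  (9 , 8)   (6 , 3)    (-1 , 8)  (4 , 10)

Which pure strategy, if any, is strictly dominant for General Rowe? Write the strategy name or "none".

R4 vs R1: Alpha: 9>6, Beta: 6>2, Gamma: -1>-5, Delta: 4>-4.
R4 vs R2: Alpha: 9>8, Beta: 6>1, Gamma: -1>-5, Delta: 4>-2.
R4 vs R3: Alpha: 9>6, Beta: 6>1, Gamma: -1>-3, Delta: 4>0.
R4 strictly beats every other strategy against every opponent action, so it is strictly dominant.

R4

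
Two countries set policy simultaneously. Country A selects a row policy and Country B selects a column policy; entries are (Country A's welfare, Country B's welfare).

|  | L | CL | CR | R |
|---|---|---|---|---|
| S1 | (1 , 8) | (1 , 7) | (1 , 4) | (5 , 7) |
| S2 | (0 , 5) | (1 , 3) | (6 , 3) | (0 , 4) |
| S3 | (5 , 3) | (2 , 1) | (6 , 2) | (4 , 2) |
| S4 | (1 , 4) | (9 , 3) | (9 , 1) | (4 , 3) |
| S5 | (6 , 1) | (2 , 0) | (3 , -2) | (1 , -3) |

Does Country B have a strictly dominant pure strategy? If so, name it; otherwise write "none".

L

L vs CL: S1: 8>7, S2: 5>3, S3: 3>1, S4: 4>3, S5: 1>0.
L vs CR: S1: 8>4, S2: 5>3, S3: 3>2, S4: 4>1, S5: 1>-2.
L vs R: S1: 8>7, S2: 5>4, S3: 3>2, S4: 4>3, S5: 1>-3.
L strictly beats every other strategy against every opponent action, so it is strictly dominant.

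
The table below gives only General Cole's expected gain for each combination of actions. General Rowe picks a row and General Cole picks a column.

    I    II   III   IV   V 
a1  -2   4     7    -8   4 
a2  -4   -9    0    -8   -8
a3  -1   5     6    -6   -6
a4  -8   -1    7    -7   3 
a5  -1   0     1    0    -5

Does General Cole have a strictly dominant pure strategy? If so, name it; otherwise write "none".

III vs I: a1: 7>-2, a2: 0>-4, a3: 6>-1, a4: 7>-8, a5: 1>-1.
III vs II: a1: 7>4, a2: 0>-9, a3: 6>5, a4: 7>-1, a5: 1>0.
III vs IV: a1: 7>-8, a2: 0>-8, a3: 6>-6, a4: 7>-7, a5: 1>0.
III vs V: a1: 7>4, a2: 0>-8, a3: 6>-6, a4: 7>3, a5: 1>-5.
III strictly beats every other strategy against every opponent action, so it is strictly dominant.

III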